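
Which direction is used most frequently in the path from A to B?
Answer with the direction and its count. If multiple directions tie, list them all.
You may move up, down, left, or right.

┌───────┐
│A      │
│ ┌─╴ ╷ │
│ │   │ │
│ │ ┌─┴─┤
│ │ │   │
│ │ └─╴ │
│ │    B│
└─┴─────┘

Directions: right, right, down, left, down, down, right, right
Counts: {'right': 4, 'down': 3, 'left': 1}
Most common: right (4 times)

Solution:

┌───────┐
│A → ↓  │
│ ┌─╴ ╷ │
│ │↓ ↲│ │
│ │ ┌─┴─┤
│ │↓│   │
│ │ └─╴ │
│ │↳ → B│
└─┴─────┘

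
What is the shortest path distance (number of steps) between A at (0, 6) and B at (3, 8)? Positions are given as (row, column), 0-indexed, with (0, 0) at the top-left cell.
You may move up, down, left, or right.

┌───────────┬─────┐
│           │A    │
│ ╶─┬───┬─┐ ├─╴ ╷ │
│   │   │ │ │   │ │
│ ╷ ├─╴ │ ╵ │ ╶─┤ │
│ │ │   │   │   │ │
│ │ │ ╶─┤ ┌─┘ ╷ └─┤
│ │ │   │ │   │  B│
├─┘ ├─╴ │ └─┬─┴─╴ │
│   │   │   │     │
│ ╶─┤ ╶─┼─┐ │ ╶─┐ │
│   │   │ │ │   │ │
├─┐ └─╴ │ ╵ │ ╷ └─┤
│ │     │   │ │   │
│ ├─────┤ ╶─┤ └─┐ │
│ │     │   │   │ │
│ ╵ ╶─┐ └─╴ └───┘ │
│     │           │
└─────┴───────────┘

Finding path from (0, 6) to (3, 8):
Path: (0,6) → (0,7) → (1,7) → (1,6) → (2,6) → (2,7) → (3,7) → (3,8)
Distance: 7 steps

Solution:

┌───────────┬─────┐
│           │A ↓  │
│ ╶─┬───┬─┐ ├─╴ ╷ │
│   │   │ │ │↓ ↲│ │
│ ╷ ├─╴ │ ╵ │ ╶─┤ │
│ │ │   │   │↳ ↓│ │
│ │ │ ╶─┤ ┌─┘ ╷ └─┤
│ │ │   │ │   │↳ B│
├─┘ ├─╴ │ └─┬─┴─╴ │
│   │   │   │     │
│ ╶─┤ ╶─┼─┐ │ ╶─┐ │
│   │   │ │ │   │ │
├─┐ └─╴ │ ╵ │ ╷ └─┤
│ │     │   │ │   │
│ ├─────┤ ╶─┤ └─┐ │
│ │     │   │   │ │
│ ╵ ╶─┐ └─╴ └───┘ │
│     │           │
└─────┴───────────┘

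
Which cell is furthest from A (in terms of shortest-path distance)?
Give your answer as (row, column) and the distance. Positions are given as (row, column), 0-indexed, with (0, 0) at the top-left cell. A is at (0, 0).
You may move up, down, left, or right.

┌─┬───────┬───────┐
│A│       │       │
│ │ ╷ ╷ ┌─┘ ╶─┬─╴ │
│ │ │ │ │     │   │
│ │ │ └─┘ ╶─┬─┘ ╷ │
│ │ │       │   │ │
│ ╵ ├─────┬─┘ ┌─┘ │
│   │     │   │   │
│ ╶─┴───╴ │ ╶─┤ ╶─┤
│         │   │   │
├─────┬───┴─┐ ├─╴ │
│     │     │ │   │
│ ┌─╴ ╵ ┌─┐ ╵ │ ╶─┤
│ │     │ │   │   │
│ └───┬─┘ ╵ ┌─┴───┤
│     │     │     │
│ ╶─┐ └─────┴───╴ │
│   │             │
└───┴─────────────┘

Computing BFS distances from A to all cells:
Furthest cell: (7, 6)
Distance: 51 steps

Path from A to the furthest cell:

┌─┬───────┬───────┐
│A│↱ ↓    │↱ → → ↓│
│ │ ╷ ╷ ┌─┘ ╶─┬─╴ │
│↓│↑│↓│ │↱ ↑  │↓ ↲│
│ │ │ └─┘ ╶─┬─┘ ╷ │
│↓│↑│↳ → ↑  │↓ ↲│ │
│ ╵ ├─────┬─┘ ┌─┘ │
│↳ ↑│     │↓ ↲│   │
│ ╶─┴───╴ │ ╶─┤ ╶─┤
│         │↳ ↓│   │
├─────┬───┴─┐ ├─╴ │
│↓ ← ↰│↓ ← ↰│↓│   │
│ ┌─╴ ╵ ┌─┐ ╵ │ ╶─┤
│↓│  ↑ ↲│ │↑ ↲│   │
│ └───┬─┘ ╵ ┌─┴───┤
│↳ → ↓│     │B ← ↰│
│ ╶─┐ └─────┴───╴ │
│   │↳ → → → → → ↑│
└───┴─────────────┘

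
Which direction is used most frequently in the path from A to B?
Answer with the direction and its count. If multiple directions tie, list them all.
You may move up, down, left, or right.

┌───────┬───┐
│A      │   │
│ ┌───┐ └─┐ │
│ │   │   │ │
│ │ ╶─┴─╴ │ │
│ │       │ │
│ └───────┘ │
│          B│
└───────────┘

Directions: down, down, down, right, right, right, right, right
Counts: {'down': 3, 'right': 5}
Most common: right (5 times)

Solution:

┌───────┬───┐
│A      │   │
│ ┌───┐ └─┐ │
│↓│   │   │ │
│ │ ╶─┴─╴ │ │
│↓│       │ │
│ └───────┘ │
│↳ → → → → B│
└───────────┘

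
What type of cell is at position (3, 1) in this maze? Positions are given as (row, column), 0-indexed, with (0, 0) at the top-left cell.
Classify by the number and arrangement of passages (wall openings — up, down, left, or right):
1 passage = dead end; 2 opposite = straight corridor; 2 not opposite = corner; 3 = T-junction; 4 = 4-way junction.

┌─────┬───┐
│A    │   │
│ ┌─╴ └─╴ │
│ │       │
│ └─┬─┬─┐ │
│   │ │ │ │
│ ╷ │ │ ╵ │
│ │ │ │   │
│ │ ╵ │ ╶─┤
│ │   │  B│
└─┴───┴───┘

Checking cell at (3, 1):
Number of passages: 2
Cell type: straight corridor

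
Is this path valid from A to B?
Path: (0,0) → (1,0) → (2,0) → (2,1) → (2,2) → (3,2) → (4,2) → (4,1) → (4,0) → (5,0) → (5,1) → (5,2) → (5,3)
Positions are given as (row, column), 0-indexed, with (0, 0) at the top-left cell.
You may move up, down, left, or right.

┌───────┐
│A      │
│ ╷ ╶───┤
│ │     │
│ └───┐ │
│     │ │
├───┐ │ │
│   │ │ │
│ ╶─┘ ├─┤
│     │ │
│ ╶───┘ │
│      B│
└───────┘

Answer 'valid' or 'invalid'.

Checking path validity:
Result: All consecutive moves are passable.

valid

Correct solution:

┌───────┐
│A      │
│ ╷ ╶───┤
│↓│     │
│ └───┐ │
│↳ → ↓│ │
├───┐ │ │
│   │↓│ │
│ ╶─┘ ├─┤
│↓ ← ↲│ │
│ ╶───┘ │
│↳ → → B│
└───────┘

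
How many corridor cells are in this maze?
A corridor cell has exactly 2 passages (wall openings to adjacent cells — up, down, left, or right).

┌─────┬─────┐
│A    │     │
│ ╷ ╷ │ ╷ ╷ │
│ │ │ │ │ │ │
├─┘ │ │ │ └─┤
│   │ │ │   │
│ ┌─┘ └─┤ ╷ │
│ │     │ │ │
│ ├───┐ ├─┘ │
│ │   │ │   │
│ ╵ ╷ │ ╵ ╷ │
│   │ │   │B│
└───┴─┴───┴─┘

Counting cells with exactly 2 passages:
Total corridor cells: 24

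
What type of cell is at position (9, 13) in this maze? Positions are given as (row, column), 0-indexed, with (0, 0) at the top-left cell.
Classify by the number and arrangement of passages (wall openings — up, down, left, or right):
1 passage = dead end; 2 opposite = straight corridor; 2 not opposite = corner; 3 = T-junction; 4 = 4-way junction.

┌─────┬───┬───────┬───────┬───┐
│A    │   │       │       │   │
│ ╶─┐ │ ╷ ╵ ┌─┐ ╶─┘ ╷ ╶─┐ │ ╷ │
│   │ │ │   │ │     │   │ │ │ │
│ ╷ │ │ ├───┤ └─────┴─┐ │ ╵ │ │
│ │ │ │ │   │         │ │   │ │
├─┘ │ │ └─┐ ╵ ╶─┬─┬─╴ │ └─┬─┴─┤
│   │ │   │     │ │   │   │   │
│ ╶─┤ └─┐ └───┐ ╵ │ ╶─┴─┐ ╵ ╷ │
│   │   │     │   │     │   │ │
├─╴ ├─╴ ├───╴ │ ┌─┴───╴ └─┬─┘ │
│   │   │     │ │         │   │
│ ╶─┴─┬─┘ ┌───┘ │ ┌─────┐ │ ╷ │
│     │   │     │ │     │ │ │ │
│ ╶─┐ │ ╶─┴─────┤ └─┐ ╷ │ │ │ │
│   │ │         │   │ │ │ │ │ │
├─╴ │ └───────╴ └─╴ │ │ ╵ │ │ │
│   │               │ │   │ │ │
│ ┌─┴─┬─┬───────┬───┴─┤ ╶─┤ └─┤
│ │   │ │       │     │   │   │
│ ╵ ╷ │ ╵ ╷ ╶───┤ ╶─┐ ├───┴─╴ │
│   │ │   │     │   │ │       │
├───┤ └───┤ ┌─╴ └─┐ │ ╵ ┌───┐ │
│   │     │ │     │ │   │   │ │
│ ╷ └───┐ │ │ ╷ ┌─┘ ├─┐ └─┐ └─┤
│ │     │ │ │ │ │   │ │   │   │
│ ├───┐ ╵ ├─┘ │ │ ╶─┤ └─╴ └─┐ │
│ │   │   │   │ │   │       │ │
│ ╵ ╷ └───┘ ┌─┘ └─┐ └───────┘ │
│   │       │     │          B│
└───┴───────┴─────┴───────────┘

Checking cell at (9, 13):
Number of passages: 2
Cell type: corner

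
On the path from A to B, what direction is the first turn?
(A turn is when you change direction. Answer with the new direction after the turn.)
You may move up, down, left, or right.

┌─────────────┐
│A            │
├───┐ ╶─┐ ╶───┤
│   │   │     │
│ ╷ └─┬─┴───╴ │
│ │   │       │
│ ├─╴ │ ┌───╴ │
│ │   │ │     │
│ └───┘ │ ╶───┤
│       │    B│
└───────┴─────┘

Directions: right, right, right, right, down, right, right, down, down, left, left, down, right, right
First turn direction: down

Solution:

┌─────────────┐
│A → → → ↓    │
├───┐ ╶─┐ ╶───┤
│   │   │↳ → ↓│
│ ╷ └─┬─┴───╴ │
│ │   │      ↓│
│ ├─╴ │ ┌───╴ │
│ │   │ │↓ ← ↲│
│ └───┘ │ ╶───┤
│       │↳ → B│
└───────┴─────┘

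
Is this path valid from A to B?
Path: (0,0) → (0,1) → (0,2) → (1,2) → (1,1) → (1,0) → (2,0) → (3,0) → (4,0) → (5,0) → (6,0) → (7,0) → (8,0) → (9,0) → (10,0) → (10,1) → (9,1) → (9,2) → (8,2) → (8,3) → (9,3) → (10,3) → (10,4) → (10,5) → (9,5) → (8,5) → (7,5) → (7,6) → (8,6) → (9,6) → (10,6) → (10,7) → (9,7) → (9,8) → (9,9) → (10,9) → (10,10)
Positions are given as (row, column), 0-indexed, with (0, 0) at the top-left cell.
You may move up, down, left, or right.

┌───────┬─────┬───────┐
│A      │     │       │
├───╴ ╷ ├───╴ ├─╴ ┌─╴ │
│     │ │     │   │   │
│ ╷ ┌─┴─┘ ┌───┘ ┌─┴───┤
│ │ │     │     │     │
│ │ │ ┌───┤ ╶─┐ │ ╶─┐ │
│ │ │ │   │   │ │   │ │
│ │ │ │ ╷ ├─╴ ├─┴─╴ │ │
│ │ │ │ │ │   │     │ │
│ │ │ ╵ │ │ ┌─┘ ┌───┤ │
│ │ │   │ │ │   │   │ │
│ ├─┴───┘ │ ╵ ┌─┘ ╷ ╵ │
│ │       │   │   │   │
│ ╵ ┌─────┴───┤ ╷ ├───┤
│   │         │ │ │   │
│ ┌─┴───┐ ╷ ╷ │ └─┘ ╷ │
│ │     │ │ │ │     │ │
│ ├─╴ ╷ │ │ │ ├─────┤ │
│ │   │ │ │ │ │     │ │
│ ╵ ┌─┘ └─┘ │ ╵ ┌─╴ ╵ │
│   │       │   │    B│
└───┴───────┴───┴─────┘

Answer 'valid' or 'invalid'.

Checking path validity:
Result: All consecutive moves are passable.

valid

Correct solution:

┌───────┬─────┬───────┐
│A → ↓  │     │       │
├───╴ ╷ ├───╴ ├─╴ ┌─╴ │
│↓ ← ↲│ │     │   │   │
│ ╷ ┌─┴─┘ ┌───┘ ┌─┴───┤
│↓│ │     │     │     │
│ │ │ ┌───┤ ╶─┐ │ ╶─┐ │
│↓│ │ │   │   │ │   │ │
│ │ │ │ ╷ ├─╴ ├─┴─╴ │ │
│↓│ │ │ │ │   │     │ │
│ │ │ ╵ │ │ ┌─┘ ┌───┤ │
│↓│ │   │ │ │   │   │ │
│ ├─┴───┘ │ ╵ ┌─┘ ╷ ╵ │
│↓│       │   │   │   │
│ ╵ ┌─────┴───┤ ╷ ├───┤
│↓  │      ↱ ↓│ │ │   │
│ ┌─┴───┐ ╷ ╷ │ └─┘ ╷ │
│↓│  ↱ ↓│ │↑│↓│     │ │
│ ├─╴ ╷ │ │ │ ├─────┤ │
│↓│↱ ↑│↓│ │↑│↓│↱ → ↓│ │
│ ╵ ┌─┘ └─┘ │ ╵ ┌─╴ ╵ │
│↳ ↑│  ↳ → ↑│↳ ↑│  ↳ B│
└───┴───────┴───┴─────┘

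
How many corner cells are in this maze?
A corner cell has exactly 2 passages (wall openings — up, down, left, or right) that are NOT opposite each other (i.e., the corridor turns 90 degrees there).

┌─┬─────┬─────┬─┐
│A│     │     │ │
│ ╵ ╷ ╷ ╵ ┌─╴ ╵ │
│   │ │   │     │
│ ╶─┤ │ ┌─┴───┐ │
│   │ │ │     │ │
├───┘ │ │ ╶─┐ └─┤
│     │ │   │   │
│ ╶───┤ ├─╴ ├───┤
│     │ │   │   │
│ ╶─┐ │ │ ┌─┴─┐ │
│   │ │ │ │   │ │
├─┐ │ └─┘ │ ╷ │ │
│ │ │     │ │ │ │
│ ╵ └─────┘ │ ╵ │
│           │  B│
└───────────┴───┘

Counting corner cells (2 non-opposite passages):
Total corners: 28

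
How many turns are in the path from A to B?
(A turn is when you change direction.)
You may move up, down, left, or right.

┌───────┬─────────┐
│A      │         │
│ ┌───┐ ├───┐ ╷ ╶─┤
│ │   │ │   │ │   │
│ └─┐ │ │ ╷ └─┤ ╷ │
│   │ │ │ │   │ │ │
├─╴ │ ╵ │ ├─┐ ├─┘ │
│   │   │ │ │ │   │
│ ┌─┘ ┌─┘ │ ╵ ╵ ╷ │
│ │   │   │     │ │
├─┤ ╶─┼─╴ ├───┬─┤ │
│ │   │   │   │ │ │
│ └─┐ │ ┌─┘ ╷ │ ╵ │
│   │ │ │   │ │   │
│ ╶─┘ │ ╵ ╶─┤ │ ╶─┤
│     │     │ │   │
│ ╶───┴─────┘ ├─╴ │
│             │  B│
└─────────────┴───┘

Directions: right, right, right, down, down, down, left, down, left, down, right, down, down, left, left, down, right, right, right, right, right, right, up, up, up, left, down, left, down, left, up, up, right, up, up, up, up, right, down, right, down, down, right, up, right, down, down, down, left, down, right, down
Number of turns: 31

Solution:

┌───────┬─────────┐
│A → → ↓│         │
│ ┌───┐ ├───┐ ╷ ╶─┤
│ │   │↓│↱ ↓│ │   │
│ └─┐ │ │ ╷ └─┤ ╷ │
│   │ │↓│↑│↳ ↓│ │ │
├─╴ │ ╵ │ ├─┐ ├─┘ │
│   │↓ ↲│↑│ │↓│↱ ↓│
│ ┌─┘ ┌─┘ │ ╵ ╵ ╷ │
│ │↓ ↲│  ↑│  ↳ ↑│↓│
├─┤ ╶─┼─╴ ├───┬─┤ │
│ │↳ ↓│↱ ↑│↓ ↰│ │↓│
│ └─┐ │ ┌─┘ ╷ │ ╵ │
│   │↓│↑│↓ ↲│↑│↓ ↲│
│ ╶─┘ │ ╵ ╶─┤ │ ╶─┤
│↓ ← ↲│↑ ↲  │↑│↳ ↓│
│ ╶───┴─────┘ ├─╴ │
│↳ → → → → → ↑│  B│
└─────────────┴───┘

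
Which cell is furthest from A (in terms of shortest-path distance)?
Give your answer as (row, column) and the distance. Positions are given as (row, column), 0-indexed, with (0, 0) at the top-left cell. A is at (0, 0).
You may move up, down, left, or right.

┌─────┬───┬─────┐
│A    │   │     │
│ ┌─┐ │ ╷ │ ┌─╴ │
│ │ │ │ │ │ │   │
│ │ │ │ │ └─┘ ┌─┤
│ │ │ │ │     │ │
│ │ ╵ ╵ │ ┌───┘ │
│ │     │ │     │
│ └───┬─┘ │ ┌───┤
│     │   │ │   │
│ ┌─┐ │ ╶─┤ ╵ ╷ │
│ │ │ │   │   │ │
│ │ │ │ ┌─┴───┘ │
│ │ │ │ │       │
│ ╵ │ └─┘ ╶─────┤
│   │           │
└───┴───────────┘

Computing BFS distances from A to all cells:
Furthest cell: (2, 7)
Distance: 25 steps

Path from A to the furthest cell:

┌─────┬───┬─────┐
│A    │   │     │
│ ┌─┐ │ ╷ │ ┌─╴ │
│↓│ │ │ │ │ │   │
│ │ │ │ │ └─┘ ┌─┤
│↓│ │ │ │     │B│
│ │ ╵ ╵ │ ┌───┘ │
│↓│     │ │↱ → ↑│
│ └───┬─┘ │ ┌───┤
│↳ → ↓│   │↑│↓ ↰│
│ ┌─┐ │ ╶─┤ ╵ ╷ │
│ │ │↓│   │↑ ↲│↑│
│ │ │ │ ┌─┴───┘ │
│ │ │↓│ │↱ → → ↑│
│ ╵ │ └─┘ ╶─────┤
│   │↳ → ↑      │
└───┴───────────┘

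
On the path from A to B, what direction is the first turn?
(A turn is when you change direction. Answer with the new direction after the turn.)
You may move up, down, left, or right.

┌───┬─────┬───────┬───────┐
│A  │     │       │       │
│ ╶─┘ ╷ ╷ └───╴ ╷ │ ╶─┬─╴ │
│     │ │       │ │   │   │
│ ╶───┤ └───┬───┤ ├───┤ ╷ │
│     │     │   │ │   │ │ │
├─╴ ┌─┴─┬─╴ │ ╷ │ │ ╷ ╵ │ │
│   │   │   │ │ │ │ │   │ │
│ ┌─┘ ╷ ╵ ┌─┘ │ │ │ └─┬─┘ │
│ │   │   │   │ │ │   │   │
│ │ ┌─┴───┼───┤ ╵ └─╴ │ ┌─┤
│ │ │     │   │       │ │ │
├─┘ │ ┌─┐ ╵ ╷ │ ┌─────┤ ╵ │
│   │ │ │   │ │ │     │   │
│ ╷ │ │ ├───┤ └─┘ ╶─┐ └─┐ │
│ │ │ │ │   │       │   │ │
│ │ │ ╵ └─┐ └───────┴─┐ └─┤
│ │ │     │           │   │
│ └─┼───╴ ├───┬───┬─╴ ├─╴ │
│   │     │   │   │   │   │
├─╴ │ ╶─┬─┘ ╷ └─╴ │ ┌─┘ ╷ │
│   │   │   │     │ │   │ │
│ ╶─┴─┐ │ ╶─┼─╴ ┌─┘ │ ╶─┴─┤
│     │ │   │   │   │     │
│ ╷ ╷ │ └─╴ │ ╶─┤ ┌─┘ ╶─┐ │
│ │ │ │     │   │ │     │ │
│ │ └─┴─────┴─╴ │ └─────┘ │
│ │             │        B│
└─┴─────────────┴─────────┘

Directions: down, right, right, up, right, down, down, right, right, down, left, down, left, up, left, down, left, down, down, left, down, down, down, right, down, left, down, right, down, down, right, right, right, right, right, right, up, left, up, right, up, left, up, left, down, left, down, right, down, left, left, up, up, left, up, right, right, up, left, left, up, up, up, right, right, down, right, up, right, down, down, right, right, up, right, right, down, right, down, right, down, left, down, left, down, right, right, down, down
First turn direction: right

Solution:

┌───┬─────┬───────┬───────┐
│A  │↱ ↓  │       │       │
│ ╶─┘ ╷ ╷ └───╴ ╷ │ ╶─┬─╴ │
│↳ → ↑│↓│       │ │   │   │
│ ╶───┤ └───┬───┤ ├───┤ ╷ │
│     │↳ → ↓│   │ │   │ │ │
├─╴ ┌─┴─┬─╴ │ ╷ │ │ ╷ ╵ │ │
│   │↓ ↰│↓ ↲│ │ │ │ │   │ │
│ ┌─┘ ╷ ╵ ┌─┘ │ │ │ └─┬─┘ │
│ │↓ ↲│↑ ↲│   │ │ │   │   │
│ │ ┌─┴───┼───┤ ╵ └─╴ │ ┌─┤
│ │↓│↱ → ↓│↱ ↓│       │ │ │
├─┘ │ ┌─┐ ╵ ╷ │ ┌─────┤ ╵ │
│↓ ↲│↑│ │↳ ↑│↓│ │↱ → ↓│   │
│ ╷ │ │ ├───┤ └─┘ ╶─┐ └─┐ │
│↓│ │↑│ │   │↳ → ↑  │↳ ↓│ │
│ │ │ ╵ └─┐ └───────┴─┐ └─┤
│↓│ │↑ ← ↰│           │↳ ↓│
│ └─┼───╴ ├───┬───┬─╴ ├─╴ │
│↳ ↓│↱ → ↑│↓ ↰│   │   │↓ ↲│
├─╴ │ ╶─┬─┘ ╷ └─╴ │ ┌─┘ ╷ │
│↓ ↲│↑ ↰│↓ ↲│↑ ↰  │ │↓ ↲│ │
│ ╶─┴─┐ │ ╶─┼─╴ ┌─┘ │ ╶─┴─┤
│↳ ↓  │↑│↳ ↓│↱ ↑│   │↳ → ↓│
│ ╷ ╷ │ └─╴ │ ╶─┤ ┌─┘ ╶─┐ │
│ │↓│ │↑ ← ↲│↑ ↰│ │     │↓│
│ │ └─┴─────┴─╴ │ └─────┘ │
│ │↳ → → → → → ↑│        B│
└─┴─────────────┴─────────┘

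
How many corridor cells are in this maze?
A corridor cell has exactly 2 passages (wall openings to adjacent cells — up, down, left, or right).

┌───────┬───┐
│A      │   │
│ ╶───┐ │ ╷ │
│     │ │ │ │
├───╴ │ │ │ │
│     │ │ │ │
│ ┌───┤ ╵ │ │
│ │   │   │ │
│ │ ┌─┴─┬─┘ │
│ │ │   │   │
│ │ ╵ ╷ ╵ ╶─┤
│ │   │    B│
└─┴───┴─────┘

Counting cells with exactly 2 passages:
Total corridor cells: 32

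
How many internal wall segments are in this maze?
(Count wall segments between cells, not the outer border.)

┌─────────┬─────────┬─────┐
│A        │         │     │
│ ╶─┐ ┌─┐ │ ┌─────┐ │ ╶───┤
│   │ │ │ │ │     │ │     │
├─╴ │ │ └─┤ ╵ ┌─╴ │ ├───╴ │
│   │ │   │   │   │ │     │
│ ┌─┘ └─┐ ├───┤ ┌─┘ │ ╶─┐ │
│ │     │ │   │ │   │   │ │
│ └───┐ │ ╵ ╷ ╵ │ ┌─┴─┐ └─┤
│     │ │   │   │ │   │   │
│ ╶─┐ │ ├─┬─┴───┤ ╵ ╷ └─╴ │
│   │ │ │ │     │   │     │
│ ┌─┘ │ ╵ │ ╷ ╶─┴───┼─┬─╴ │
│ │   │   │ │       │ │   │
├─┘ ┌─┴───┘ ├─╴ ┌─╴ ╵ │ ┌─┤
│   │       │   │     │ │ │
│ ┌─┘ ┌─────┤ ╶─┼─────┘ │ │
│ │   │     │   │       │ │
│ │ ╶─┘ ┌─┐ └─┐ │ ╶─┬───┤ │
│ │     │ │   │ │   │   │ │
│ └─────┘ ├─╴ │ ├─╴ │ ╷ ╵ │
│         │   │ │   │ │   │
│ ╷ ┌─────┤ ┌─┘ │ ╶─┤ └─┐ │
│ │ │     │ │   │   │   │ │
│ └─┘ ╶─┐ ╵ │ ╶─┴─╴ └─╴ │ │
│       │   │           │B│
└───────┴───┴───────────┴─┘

Counting internal wall segments:
Total internal walls: 144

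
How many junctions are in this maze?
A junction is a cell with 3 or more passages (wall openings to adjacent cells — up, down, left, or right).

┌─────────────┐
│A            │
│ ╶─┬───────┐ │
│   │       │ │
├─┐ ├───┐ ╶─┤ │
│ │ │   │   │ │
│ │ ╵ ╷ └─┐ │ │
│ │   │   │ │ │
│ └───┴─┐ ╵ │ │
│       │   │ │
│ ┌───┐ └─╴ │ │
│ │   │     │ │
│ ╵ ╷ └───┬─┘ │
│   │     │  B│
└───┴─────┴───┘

Checking each cell for number of passages:

Junctions found (3+ passages):
  (1, 4): 3 passages
  (4, 0): 3 passages
  (4, 5): 3 passages
Total junctions: 3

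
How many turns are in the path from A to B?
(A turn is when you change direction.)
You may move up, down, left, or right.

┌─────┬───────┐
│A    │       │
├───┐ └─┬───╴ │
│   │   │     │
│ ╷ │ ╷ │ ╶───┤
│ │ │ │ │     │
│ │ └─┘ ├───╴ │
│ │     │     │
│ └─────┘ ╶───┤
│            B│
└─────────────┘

Directions: right, right, down, right, down, down, left, left, up, up, left, down, down, down, right, right, right, right, right, right
Number of turns: 8

Solution:

┌─────┬───────┐
│A → ↓│       │
├───┐ └─┬───╴ │
│↓ ↰│↳ ↓│     │
│ ╷ │ ╷ │ ╶───┤
│↓│↑│ │↓│     │
│ │ └─┘ ├───╴ │
│↓│↑ ← ↲│     │
│ └─────┘ ╶───┤
│↳ → → → → → B│
└─────────────┘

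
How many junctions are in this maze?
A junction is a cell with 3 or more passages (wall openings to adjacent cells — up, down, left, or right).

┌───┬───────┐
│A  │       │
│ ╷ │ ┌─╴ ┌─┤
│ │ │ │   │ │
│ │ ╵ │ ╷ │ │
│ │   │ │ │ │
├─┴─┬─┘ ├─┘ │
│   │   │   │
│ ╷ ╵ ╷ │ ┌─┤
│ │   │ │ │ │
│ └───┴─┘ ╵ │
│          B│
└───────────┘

Checking each cell for number of passages:

Junctions found (3+ passages):
  (0, 4): 3 passages
  (1, 4): 3 passages
  (3, 3): 3 passages
  (5, 4): 3 passages
Total junctions: 4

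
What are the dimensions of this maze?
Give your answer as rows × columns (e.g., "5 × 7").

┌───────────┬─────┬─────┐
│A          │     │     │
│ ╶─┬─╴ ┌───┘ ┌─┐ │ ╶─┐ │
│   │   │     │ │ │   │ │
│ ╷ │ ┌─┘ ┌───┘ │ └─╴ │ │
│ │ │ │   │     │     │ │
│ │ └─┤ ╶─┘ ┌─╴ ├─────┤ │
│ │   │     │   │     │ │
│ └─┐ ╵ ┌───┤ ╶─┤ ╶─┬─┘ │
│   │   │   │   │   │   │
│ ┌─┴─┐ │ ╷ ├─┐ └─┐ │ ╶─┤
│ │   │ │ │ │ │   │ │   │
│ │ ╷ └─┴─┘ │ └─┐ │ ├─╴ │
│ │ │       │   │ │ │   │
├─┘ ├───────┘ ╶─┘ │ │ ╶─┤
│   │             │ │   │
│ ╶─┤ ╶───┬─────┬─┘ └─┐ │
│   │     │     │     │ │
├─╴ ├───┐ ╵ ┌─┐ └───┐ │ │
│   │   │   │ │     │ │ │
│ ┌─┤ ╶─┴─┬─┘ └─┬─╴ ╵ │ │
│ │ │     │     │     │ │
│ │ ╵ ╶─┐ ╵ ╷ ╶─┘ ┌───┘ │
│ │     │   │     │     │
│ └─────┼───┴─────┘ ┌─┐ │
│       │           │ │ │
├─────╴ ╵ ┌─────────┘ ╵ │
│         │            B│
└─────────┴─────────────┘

Counting the maze dimensions:
Rows (vertical): 14
Columns (horizontal): 12
Dimensions: 14 × 12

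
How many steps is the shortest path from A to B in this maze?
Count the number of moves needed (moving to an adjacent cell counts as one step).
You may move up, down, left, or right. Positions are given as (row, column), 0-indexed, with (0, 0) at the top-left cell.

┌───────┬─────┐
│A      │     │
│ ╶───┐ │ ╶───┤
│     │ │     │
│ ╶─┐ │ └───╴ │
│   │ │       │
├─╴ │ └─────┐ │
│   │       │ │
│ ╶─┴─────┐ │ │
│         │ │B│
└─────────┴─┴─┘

Using BFS to find shortest path:
Start: (0, 0), End: (4, 6)
Path found:
(0,0) → (0,1) → (0,2) → (0,3) → (1,3) → (2,3) → (2,4) → (2,5) → (2,6) → (3,6) → (4,6)
Number of steps: 10

Solution:

┌───────┬─────┐
│A → → ↓│     │
│ ╶───┐ │ ╶───┤
│     │↓│     │
│ ╶─┐ │ └───╴ │
│   │ │↳ → → ↓│
├─╴ │ └─────┐ │
│   │       │↓│
│ ╶─┴─────┐ │ │
│         │ │B│
└─────────┴─┴─┘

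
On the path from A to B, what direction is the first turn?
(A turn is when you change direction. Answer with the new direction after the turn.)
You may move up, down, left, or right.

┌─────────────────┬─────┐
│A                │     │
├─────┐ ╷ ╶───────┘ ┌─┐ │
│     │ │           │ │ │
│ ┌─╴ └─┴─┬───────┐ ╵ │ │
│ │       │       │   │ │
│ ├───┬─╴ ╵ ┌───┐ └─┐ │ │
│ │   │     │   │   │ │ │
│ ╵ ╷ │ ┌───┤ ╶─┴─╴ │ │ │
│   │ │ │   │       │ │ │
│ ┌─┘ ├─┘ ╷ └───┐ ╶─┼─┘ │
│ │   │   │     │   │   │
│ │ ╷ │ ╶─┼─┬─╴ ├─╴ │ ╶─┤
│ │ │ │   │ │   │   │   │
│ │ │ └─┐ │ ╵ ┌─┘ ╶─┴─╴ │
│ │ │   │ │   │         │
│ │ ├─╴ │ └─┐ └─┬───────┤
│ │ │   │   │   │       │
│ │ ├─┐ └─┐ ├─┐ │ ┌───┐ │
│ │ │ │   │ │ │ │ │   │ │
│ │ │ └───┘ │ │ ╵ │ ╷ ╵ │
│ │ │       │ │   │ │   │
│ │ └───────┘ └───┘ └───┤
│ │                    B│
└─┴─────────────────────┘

Directions: right, right, right, right, down, right, right, right, right, right, up, right, right, down, down, down, down, down, left, down, right, down, left, left, left, up, right, up, left, up, right, up, left, up, left, left, left, down, left, up, left, left, up, left, left, down, down, down, right, up, right, down, down, left, down, down, down, down, down, down, right, right, right, right, right, right, right, right, right, right
First turn direction: down

Solution:

┌─────────────────┬─────┐
│A → → → ↓        │↱ → ↓│
├─────┐ ╷ ╶───────┘ ┌─┐ │
│↓ ← ↰│ │↳ → → → → ↑│ │↓│
│ ┌─╴ └─┴─┬───────┐ ╵ │ │
│↓│  ↑ ← ↰│↓ ← ← ↰│   │↓│
│ ├───┬─╴ ╵ ┌───┐ └─┐ │ │
│↓│↱ ↓│  ↑ ↲│   │↑ ↰│ │↓│
│ ╵ ╷ │ ┌───┤ ╶─┴─╴ │ │ │
│↳ ↑│↓│ │   │    ↱ ↑│ │↓│
│ ┌─┘ ├─┘ ╷ └───┐ ╶─┼─┘ │
│ │↓ ↲│   │     │↑ ↰│↓ ↲│
│ │ ╷ │ ╶─┼─┬─╴ ├─╴ │ ╶─┤
│ │↓│ │   │ │   │↱ ↑│↳ ↓│
│ │ │ └─┐ │ ╵ ┌─┘ ╶─┴─╴ │
│ │↓│   │ │   │  ↑ ← ← ↲│
│ │ ├─╴ │ └─┐ └─┬───────┤
│ │↓│   │   │   │       │
│ │ ├─┐ └─┐ ├─┐ │ ┌───┐ │
│ │↓│ │   │ │ │ │ │   │ │
│ │ │ └───┘ │ │ ╵ │ ╷ ╵ │
│ │↓│       │ │   │ │   │
│ │ └───────┘ └───┘ └───┤
│ │↳ → → → → → → → → → B│
└─┴─────────────────────┘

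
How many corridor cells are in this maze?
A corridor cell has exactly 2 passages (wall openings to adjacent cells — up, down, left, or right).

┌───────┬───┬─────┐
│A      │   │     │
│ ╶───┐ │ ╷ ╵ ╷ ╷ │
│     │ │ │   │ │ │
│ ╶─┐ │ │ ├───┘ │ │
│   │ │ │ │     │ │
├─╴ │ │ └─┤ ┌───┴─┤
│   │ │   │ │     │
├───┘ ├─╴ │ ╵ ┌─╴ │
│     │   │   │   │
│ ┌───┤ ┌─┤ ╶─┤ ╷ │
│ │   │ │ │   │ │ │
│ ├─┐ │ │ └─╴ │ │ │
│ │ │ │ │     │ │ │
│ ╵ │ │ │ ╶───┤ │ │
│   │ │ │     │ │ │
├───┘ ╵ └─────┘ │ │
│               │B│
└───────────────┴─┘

Counting cells with exactly 2 passages:
Total corridor cells: 65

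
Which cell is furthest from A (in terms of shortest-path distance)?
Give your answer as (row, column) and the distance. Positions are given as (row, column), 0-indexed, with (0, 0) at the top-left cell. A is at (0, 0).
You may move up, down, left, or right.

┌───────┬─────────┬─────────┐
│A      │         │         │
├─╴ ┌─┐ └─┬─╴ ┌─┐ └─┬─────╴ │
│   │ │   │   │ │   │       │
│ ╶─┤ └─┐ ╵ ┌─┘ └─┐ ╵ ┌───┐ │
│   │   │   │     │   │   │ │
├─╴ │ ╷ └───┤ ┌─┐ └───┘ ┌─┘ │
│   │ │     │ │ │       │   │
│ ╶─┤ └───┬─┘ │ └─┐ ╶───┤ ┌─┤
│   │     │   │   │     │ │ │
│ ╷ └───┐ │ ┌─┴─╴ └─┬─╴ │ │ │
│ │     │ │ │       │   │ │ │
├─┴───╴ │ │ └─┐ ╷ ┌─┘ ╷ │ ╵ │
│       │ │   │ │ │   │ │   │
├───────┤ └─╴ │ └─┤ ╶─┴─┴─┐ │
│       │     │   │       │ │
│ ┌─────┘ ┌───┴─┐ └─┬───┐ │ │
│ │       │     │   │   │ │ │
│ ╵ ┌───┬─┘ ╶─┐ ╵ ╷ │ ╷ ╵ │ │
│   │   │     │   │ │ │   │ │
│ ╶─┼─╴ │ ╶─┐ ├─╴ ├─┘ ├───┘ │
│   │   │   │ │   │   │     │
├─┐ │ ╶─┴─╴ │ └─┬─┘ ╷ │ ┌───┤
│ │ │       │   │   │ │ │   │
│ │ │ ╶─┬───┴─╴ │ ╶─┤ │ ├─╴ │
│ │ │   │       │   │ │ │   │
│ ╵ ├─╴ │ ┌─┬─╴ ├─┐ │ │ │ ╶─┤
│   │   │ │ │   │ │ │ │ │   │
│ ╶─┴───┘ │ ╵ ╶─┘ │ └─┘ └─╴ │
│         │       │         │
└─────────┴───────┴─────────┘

Computing BFS distances from A to all cells:
Furthest cell: (3, 7)
Distance: 118 steps

Path from A to the furthest cell:

┌───────┬─────────┬─────────┐
│A → → ↓│    ↱ → ↓│         │
├─╴ ┌─┐ └─┬─╴ ┌─┐ └─┬─────╴ │
│   │ │↳ ↓│↱ ↑│ │↳ ↓│↱ → → ↓│
│ ╶─┤ └─┐ ╵ ┌─┘ └─┐ ╵ ┌───┐ │
│   │   │↳ ↑│↓ ← ↰│↳ ↑│   │↓│
├─╴ │ ╷ └───┤ ┌─┐ └───┘ ┌─┘ │
│   │ │     │↓│B│↑ ↰    │↓ ↲│
│ ╶─┤ └───┬─┘ │ └─┐ ╶───┤ ┌─┤
│   │     │↓ ↲│↑ ↰│↑ ← ↰│↓│ │
│ ╷ └───┐ │ ┌─┴─╴ └─┬─╴ │ │ │
│ │     │ │↓│  ↱ ↑  │↱ ↑│↓│ │
├─┴───╴ │ │ └─┐ ╷ ┌─┘ ╷ │ ╵ │
│       │ │↳ ↓│↑│ │↱ ↑│ │↳ ↓│
├───────┤ └─╴ │ └─┤ ╶─┴─┴─┐ │
│       │↓ ← ↲│↑ ↰│↑ ← ← ↰│↓│
│ ┌─────┘ ┌───┴─┐ └─┬───┐ │ │
│ │↓ ← ← ↲│↱ → ↓│↑  │↱ ↓│↑│↓│
│ ╵ ┌───┬─┘ ╶─┐ ╵ ╷ │ ╷ ╵ │ │
│↓ ↲│   │  ↑ ↰│↳ ↑│ │↑│↳ ↑│↓│
│ ╶─┼─╴ │ ╶─┐ ├─╴ ├─┘ ├───┘ │
│↳ ↓│   │   │↑│   │↱ ↑│↓ ← ↲│
├─┐ │ ╶─┴─╴ │ └─┬─┘ ╷ │ ┌───┤
│ │↓│       │↑ ↰│↱ ↑│ │↓│   │
│ │ │ ╶─┬───┴─╴ │ ╶─┤ │ ├─╴ │
│ │↓│   │↱ → → ↑│↑ ↰│ │↓│   │
│ ╵ ├─╴ │ ┌─┬─╴ ├─┐ │ │ │ ╶─┤
│↓ ↲│   │↑│ │   │ │↑│ │↓│   │
│ ╶─┴───┘ │ ╵ ╶─┘ │ └─┘ └─╴ │
│↳ → → → ↑│       │↑ ← ↲    │
└─────────┴───────┴─────────┘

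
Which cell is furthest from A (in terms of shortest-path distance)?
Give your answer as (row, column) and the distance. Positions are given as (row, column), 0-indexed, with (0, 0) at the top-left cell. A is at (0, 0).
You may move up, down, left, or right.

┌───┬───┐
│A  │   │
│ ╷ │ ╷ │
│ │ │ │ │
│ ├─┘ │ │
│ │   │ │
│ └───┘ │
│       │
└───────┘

Computing BFS distances from A to all cells:
Furthest cell: (2, 1)
Distance: 13 steps

Path from A to the furthest cell:

┌───┬───┐
│A  │↓ ↰│
│ ╷ │ ╷ │
│↓│ │↓│↑│
│ ├─┘ │ │
│↓│B ↲│↑│
│ └───┘ │
│↳ → → ↑│
└───────┘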